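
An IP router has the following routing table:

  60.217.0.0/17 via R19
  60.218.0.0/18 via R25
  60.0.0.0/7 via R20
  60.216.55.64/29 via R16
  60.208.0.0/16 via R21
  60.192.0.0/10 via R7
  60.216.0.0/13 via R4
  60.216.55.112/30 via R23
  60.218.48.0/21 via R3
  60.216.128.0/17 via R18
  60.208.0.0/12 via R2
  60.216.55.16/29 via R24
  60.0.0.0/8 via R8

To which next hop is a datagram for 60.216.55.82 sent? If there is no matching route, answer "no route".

R4

Routes whose prefix contains 60.216.55.82:
  60.0.0.0/7 (60.0.0.0 - 61.255.255.255) -> R20
  60.0.0.0/8 (60.0.0.0 - 60.255.255.255) -> R8
  60.192.0.0/10 (60.192.0.0 - 60.255.255.255) -> R7
  60.208.0.0/12 (60.208.0.0 - 60.223.255.255) -> R2
  60.216.0.0/13 (60.216.0.0 - 60.223.255.255) -> R4
More-specific entries that do NOT match:
  60.216.55.112/30 (60.216.55.112 - 60.216.55.115) does not contain 60.216.55.82
  60.216.55.64/29 (60.216.55.64 - 60.216.55.71) does not contain 60.216.55.82
  60.216.55.16/29 (60.216.55.16 - 60.216.55.23) does not contain 60.216.55.82
  60.218.48.0/21 (60.218.48.0 - 60.218.55.255) does not contain 60.216.55.82
  60.218.0.0/18 (60.218.0.0 - 60.218.63.255) does not contain 60.216.55.82
  60.217.0.0/17 (60.217.0.0 - 60.217.127.255) does not contain 60.216.55.82
  60.216.128.0/17 (60.216.128.0 - 60.216.255.255) does not contain 60.216.55.82
  60.208.0.0/16 (60.208.0.0 - 60.208.255.255) does not contain 60.216.55.82
Longest matching prefix is /13 -> next hop R4.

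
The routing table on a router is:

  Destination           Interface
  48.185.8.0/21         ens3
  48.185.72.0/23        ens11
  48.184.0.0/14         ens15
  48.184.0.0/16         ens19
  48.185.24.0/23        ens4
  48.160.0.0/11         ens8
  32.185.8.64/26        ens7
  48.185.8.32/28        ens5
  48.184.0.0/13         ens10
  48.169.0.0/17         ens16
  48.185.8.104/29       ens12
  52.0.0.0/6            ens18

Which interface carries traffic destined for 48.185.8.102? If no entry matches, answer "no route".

ens3

Routes whose prefix contains 48.185.8.102:
  48.160.0.0/11 (48.160.0.0 - 48.191.255.255) -> ens8
  48.184.0.0/13 (48.184.0.0 - 48.191.255.255) -> ens10
  48.184.0.0/14 (48.184.0.0 - 48.187.255.255) -> ens15
  48.185.8.0/21 (48.185.8.0 - 48.185.15.255) -> ens3
More-specific entries that do NOT match:
  48.185.8.104/29 (48.185.8.104 - 48.185.8.111) does not contain 48.185.8.102
  48.185.8.32/28 (48.185.8.32 - 48.185.8.47) does not contain 48.185.8.102
  32.185.8.64/26 (32.185.8.64 - 32.185.8.127) does not contain 48.185.8.102
  48.185.72.0/23 (48.185.72.0 - 48.185.73.255) does not contain 48.185.8.102
  48.185.24.0/23 (48.185.24.0 - 48.185.25.255) does not contain 48.185.8.102
Longest matching prefix is /21 -> interface ens3.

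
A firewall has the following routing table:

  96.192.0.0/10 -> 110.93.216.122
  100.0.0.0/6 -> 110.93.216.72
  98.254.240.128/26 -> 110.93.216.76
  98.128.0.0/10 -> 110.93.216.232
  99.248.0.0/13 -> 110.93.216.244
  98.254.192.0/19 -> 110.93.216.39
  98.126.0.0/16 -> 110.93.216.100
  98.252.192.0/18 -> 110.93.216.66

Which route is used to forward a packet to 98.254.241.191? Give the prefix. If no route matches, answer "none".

98.254.241.191 is outside every listed prefix and there is no default route.

none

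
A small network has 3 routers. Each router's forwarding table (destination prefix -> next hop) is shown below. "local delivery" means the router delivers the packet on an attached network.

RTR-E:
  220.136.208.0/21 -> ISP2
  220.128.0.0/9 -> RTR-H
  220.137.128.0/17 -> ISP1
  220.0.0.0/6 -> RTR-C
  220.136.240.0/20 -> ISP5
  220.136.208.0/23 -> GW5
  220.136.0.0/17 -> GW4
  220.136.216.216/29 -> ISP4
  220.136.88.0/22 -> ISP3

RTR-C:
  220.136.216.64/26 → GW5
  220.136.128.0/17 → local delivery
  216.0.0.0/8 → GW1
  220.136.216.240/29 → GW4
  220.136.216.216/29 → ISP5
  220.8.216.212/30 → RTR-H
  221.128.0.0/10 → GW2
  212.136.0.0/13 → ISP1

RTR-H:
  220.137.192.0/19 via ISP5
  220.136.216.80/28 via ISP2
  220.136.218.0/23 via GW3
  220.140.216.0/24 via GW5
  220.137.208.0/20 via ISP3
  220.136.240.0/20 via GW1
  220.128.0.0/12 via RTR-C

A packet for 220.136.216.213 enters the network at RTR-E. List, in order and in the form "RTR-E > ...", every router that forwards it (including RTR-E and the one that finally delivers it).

At RTR-E: longest match for 220.136.216.213 is 220.128.0.0/9 -> RTR-H
At RTR-H: longest match for 220.136.216.213 is 220.128.0.0/12 -> RTR-C
At RTR-C: longest match for 220.136.216.213 is 220.136.128.0/17 -> local delivery

RTR-E > RTR-H > RTR-C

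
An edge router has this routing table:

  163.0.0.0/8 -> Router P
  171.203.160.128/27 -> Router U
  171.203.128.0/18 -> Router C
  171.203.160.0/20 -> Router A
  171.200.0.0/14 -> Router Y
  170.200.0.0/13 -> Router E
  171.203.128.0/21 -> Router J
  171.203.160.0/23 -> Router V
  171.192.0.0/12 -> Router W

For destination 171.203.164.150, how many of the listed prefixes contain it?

4

Prefixes containing 171.203.164.150:
  171.192.0.0/12 (171.192.0.0 - 171.207.255.255)
  171.200.0.0/14 (171.200.0.0 - 171.203.255.255)
  171.203.128.0/18 (171.203.128.0 - 171.203.191.255)
  171.203.160.0/20 (171.203.160.0 - 171.203.175.255)
Total matching entries: 4.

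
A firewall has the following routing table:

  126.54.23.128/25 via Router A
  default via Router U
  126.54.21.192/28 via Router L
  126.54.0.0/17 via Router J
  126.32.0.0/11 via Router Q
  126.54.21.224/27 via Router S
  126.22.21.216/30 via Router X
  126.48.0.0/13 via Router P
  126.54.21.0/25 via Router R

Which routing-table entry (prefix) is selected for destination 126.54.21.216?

126.54.0.0/17

Entries matching 126.54.21.216:
  0.0.0.0/0 (default, matches everything)
  126.32.0.0/11 (126.32.0.0 - 126.63.255.255)
  126.48.0.0/13 (126.48.0.0 - 126.55.255.255)
  126.54.0.0/17 (126.54.0.0 - 126.54.127.255)
Most specific is 126.54.0.0/17.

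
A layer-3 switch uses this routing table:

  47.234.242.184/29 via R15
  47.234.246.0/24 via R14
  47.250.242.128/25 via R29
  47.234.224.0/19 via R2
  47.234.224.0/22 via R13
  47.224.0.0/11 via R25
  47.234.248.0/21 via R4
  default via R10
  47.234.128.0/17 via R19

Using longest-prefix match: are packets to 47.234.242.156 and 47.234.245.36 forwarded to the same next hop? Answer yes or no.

47.234.242.156: longest match 47.234.224.0/19 -> R2
47.234.245.36: longest match 47.234.224.0/19 -> R2

yes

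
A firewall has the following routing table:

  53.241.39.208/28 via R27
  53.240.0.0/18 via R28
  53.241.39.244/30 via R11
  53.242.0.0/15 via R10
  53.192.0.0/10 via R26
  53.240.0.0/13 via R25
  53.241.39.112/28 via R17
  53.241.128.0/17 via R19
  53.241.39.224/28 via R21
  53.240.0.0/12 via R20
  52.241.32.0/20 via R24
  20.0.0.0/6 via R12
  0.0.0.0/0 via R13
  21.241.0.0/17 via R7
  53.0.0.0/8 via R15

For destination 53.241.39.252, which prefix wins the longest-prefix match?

53.240.0.0/13

Entries matching 53.241.39.252:
  0.0.0.0/0 (default, matches everything)
  53.0.0.0/8 (53.0.0.0 - 53.255.255.255)
  53.192.0.0/10 (53.192.0.0 - 53.255.255.255)
  53.240.0.0/12 (53.240.0.0 - 53.255.255.255)
  53.240.0.0/13 (53.240.0.0 - 53.247.255.255)
Most specific is 53.240.0.0/13.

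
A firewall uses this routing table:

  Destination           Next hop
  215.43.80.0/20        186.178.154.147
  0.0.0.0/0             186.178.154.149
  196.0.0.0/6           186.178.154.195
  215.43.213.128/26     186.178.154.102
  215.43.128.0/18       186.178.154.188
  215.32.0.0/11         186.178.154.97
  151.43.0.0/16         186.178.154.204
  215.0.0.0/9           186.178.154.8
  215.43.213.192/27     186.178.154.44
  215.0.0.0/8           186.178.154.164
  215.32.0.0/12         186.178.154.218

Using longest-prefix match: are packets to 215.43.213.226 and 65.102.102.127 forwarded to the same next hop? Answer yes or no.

no

215.43.213.226: longest match 215.32.0.0/12 -> 186.178.154.218
65.102.102.127: longest match 0.0.0.0/0 -> 186.178.154.149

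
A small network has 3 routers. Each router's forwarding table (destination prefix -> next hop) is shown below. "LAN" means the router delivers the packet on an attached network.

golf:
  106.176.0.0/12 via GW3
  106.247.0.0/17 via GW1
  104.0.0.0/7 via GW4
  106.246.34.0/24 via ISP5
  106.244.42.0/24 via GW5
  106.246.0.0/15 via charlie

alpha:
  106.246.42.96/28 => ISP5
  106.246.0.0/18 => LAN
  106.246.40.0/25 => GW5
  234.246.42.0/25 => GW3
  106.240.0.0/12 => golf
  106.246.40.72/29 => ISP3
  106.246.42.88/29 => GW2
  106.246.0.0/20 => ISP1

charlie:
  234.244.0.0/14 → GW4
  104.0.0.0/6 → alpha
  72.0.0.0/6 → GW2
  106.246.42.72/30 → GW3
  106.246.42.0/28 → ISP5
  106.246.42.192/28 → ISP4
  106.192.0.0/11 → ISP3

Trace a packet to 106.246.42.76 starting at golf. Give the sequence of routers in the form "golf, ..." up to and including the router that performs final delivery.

At golf: longest match for 106.246.42.76 is 106.246.0.0/15 -> charlie
At charlie: longest match for 106.246.42.76 is 104.0.0.0/6 -> alpha
At alpha: longest match for 106.246.42.76 is 106.246.0.0/18 -> LAN

golf, charlie, alpha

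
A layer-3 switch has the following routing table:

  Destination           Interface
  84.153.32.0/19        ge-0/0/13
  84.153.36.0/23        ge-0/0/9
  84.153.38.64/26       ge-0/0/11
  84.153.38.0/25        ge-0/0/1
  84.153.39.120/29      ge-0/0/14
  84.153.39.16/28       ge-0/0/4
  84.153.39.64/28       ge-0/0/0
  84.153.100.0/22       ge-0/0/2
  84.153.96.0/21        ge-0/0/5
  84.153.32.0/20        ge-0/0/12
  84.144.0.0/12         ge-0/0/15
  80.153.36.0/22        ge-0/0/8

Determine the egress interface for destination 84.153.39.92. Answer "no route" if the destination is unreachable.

ge-0/0/12

Routes whose prefix contains 84.153.39.92:
  84.144.0.0/12 (84.144.0.0 - 84.159.255.255) -> ge-0/0/15
  84.153.32.0/19 (84.153.32.0 - 84.153.63.255) -> ge-0/0/13
  84.153.32.0/20 (84.153.32.0 - 84.153.47.255) -> ge-0/0/12
More-specific entries that do NOT match:
  84.153.39.120/29 (84.153.39.120 - 84.153.39.127) does not contain 84.153.39.92
  84.153.39.16/28 (84.153.39.16 - 84.153.39.31) does not contain 84.153.39.92
  84.153.39.64/28 (84.153.39.64 - 84.153.39.79) does not contain 84.153.39.92
  84.153.38.64/26 (84.153.38.64 - 84.153.38.127) does not contain 84.153.39.92
  84.153.38.0/25 (84.153.38.0 - 84.153.38.127) does not contain 84.153.39.92
  84.153.36.0/23 (84.153.36.0 - 84.153.37.255) does not contain 84.153.39.92
  84.153.100.0/22 (84.153.100.0 - 84.153.103.255) does not contain 84.153.39.92
  80.153.36.0/22 (80.153.36.0 - 80.153.39.255) does not contain 84.153.39.92
  84.153.96.0/21 (84.153.96.0 - 84.153.103.255) does not contain 84.153.39.92
Longest matching prefix is /20 -> interface ge-0/0/12.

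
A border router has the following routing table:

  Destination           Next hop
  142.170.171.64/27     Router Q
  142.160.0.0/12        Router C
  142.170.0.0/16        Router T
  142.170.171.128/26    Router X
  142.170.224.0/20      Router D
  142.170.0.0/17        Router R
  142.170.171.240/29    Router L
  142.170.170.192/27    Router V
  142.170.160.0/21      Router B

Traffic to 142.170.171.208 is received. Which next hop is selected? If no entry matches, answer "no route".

Router T

Routes whose prefix contains 142.170.171.208:
  142.160.0.0/12 (142.160.0.0 - 142.175.255.255) -> Router C
  142.170.0.0/16 (142.170.0.0 - 142.170.255.255) -> Router T
More-specific entries that do NOT match:
  142.170.171.240/29 (142.170.171.240 - 142.170.171.247) does not contain 142.170.171.208
  142.170.171.64/27 (142.170.171.64 - 142.170.171.95) does not contain 142.170.171.208
  142.170.170.192/27 (142.170.170.192 - 142.170.170.223) does not contain 142.170.171.208
  142.170.171.128/26 (142.170.171.128 - 142.170.171.191) does not contain 142.170.171.208
  142.170.160.0/21 (142.170.160.0 - 142.170.167.255) does not contain 142.170.171.208
  142.170.224.0/20 (142.170.224.0 - 142.170.239.255) does not contain 142.170.171.208
  142.170.0.0/17 (142.170.0.0 - 142.170.127.255) does not contain 142.170.171.208
Longest matching prefix is /16 -> next hop Router T.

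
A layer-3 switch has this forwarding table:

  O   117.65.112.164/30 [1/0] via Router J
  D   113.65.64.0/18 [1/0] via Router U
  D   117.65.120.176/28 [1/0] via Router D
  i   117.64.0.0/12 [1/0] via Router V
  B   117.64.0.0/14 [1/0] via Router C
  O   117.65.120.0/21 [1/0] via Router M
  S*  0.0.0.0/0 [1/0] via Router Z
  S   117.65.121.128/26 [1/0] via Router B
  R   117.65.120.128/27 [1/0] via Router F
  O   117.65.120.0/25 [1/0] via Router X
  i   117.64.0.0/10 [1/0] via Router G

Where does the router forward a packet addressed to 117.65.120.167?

Routes whose prefix contains 117.65.120.167:
  0.0.0.0/0 (default, matches everything) -> Router Z
  117.64.0.0/10 (117.64.0.0 - 117.127.255.255) -> Router G
  117.64.0.0/12 (117.64.0.0 - 117.79.255.255) -> Router V
  117.64.0.0/14 (117.64.0.0 - 117.67.255.255) -> Router C
  117.65.120.0/21 (117.65.120.0 - 117.65.127.255) -> Router M
More-specific entries that do NOT match:
  117.65.112.164/30 (117.65.112.164 - 117.65.112.167) does not contain 117.65.120.167
  117.65.120.176/28 (117.65.120.176 - 117.65.120.191) does not contain 117.65.120.167
  117.65.120.128/27 (117.65.120.128 - 117.65.120.159) does not contain 117.65.120.167
  117.65.121.128/26 (117.65.121.128 - 117.65.121.191) does not contain 117.65.120.167
  117.65.120.0/25 (117.65.120.0 - 117.65.120.127) does not contain 117.65.120.167
Longest matching prefix is /21 -> next hop Router M.

Router M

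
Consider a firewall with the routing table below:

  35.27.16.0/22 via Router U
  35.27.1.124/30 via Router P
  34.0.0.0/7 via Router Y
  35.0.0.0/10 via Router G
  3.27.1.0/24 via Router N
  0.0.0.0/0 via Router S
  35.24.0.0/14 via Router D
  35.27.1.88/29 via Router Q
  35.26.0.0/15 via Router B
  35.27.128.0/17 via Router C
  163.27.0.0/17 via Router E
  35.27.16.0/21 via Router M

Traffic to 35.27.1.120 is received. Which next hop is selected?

Routes whose prefix contains 35.27.1.120:
  0.0.0.0/0 (default, matches everything) -> Router S
  34.0.0.0/7 (34.0.0.0 - 35.255.255.255) -> Router Y
  35.0.0.0/10 (35.0.0.0 - 35.63.255.255) -> Router G
  35.24.0.0/14 (35.24.0.0 - 35.27.255.255) -> Router D
  35.26.0.0/15 (35.26.0.0 - 35.27.255.255) -> Router B
More-specific entries that do NOT match:
  35.27.1.124/30 (35.27.1.124 - 35.27.1.127) does not contain 35.27.1.120
  35.27.1.88/29 (35.27.1.88 - 35.27.1.95) does not contain 35.27.1.120
  3.27.1.0/24 (3.27.1.0 - 3.27.1.255) does not contain 35.27.1.120
  35.27.16.0/22 (35.27.16.0 - 35.27.19.255) does not contain 35.27.1.120
  35.27.16.0/21 (35.27.16.0 - 35.27.23.255) does not contain 35.27.1.120
  35.27.128.0/17 (35.27.128.0 - 35.27.255.255) does not contain 35.27.1.120
  163.27.0.0/17 (163.27.0.0 - 163.27.127.255) does not contain 35.27.1.120
Longest matching prefix is /15 -> next hop Router B.

Router B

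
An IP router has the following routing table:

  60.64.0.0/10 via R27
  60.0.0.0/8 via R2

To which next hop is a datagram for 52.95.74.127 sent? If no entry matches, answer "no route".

No entry's prefix contains 52.95.74.127; there is no default route.

no route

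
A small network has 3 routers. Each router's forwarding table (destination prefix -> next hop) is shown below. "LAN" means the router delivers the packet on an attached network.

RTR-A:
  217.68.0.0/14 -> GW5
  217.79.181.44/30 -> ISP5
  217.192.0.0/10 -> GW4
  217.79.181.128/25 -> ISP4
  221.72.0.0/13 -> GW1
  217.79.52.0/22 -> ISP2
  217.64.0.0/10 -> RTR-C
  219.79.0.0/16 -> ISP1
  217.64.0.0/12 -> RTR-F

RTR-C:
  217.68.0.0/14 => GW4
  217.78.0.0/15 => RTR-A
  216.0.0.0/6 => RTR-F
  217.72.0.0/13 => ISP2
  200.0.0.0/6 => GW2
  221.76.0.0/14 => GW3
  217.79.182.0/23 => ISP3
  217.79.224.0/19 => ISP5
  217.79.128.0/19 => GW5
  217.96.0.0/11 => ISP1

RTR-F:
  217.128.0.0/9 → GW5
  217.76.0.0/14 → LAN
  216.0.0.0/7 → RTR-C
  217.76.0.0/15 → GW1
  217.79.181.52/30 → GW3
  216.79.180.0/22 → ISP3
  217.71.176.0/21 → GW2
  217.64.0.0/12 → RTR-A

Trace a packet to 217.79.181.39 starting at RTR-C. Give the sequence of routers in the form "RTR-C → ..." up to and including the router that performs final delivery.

At RTR-C: longest match for 217.79.181.39 is 217.78.0.0/15 -> RTR-A
At RTR-A: longest match for 217.79.181.39 is 217.64.0.0/12 -> RTR-F
At RTR-F: longest match for 217.79.181.39 is 217.76.0.0/14 -> LAN

RTR-C → RTR-A → RTR-F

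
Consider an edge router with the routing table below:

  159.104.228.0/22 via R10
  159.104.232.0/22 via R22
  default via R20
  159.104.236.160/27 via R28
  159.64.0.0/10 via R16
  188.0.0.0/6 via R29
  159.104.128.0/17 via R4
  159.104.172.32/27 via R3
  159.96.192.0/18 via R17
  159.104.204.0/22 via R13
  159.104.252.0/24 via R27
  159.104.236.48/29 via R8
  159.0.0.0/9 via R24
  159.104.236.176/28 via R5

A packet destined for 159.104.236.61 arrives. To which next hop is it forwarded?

R4

Routes whose prefix contains 159.104.236.61:
  0.0.0.0/0 (default, matches everything) -> R20
  159.0.0.0/9 (159.0.0.0 - 159.127.255.255) -> R24
  159.64.0.0/10 (159.64.0.0 - 159.127.255.255) -> R16
  159.104.128.0/17 (159.104.128.0 - 159.104.255.255) -> R4
More-specific entries that do NOT match:
  159.104.236.48/29 (159.104.236.48 - 159.104.236.55) does not contain 159.104.236.61
  159.104.236.176/28 (159.104.236.176 - 159.104.236.191) does not contain 159.104.236.61
  159.104.236.160/27 (159.104.236.160 - 159.104.236.191) does not contain 159.104.236.61
  159.104.172.32/27 (159.104.172.32 - 159.104.172.63) does not contain 159.104.236.61
  159.104.252.0/24 (159.104.252.0 - 159.104.252.255) does not contain 159.104.236.61
  159.104.228.0/22 (159.104.228.0 - 159.104.231.255) does not contain 159.104.236.61
  159.104.232.0/22 (159.104.232.0 - 159.104.235.255) does not contain 159.104.236.61
  159.104.204.0/22 (159.104.204.0 - 159.104.207.255) does not contain 159.104.236.61
  159.96.192.0/18 (159.96.192.0 - 159.96.255.255) does not contain 159.104.236.61
Longest matching prefix is /17 -> next hop R4.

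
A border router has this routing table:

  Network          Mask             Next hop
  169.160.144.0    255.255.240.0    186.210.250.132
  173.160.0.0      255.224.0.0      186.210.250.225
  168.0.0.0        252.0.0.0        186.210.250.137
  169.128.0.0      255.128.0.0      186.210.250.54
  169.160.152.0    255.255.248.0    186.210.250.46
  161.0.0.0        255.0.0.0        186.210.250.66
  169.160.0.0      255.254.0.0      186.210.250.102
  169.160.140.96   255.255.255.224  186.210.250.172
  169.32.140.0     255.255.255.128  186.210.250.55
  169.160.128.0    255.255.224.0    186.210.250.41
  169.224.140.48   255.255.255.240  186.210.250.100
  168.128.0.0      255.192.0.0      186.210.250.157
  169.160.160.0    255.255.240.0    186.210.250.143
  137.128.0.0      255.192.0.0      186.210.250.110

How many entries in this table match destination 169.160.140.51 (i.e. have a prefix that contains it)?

Prefixes containing 169.160.140.51:
  168.0.0.0/6 (168.0.0.0 - 171.255.255.255)
  169.128.0.0/9 (169.128.0.0 - 169.255.255.255)
  169.160.0.0/15 (169.160.0.0 - 169.161.255.255)
  169.160.128.0/19 (169.160.128.0 - 169.160.159.255)
Total matching entries: 4.

4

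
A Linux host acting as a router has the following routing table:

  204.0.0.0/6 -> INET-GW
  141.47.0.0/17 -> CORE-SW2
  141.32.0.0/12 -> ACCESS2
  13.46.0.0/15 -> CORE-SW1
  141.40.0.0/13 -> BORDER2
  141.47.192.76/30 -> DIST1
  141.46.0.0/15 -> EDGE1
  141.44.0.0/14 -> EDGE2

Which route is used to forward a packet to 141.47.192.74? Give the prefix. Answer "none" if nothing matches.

Entries matching 141.47.192.74:
  141.32.0.0/12 (141.32.0.0 - 141.47.255.255)
  141.40.0.0/13 (141.40.0.0 - 141.47.255.255)
  141.44.0.0/14 (141.44.0.0 - 141.47.255.255)
  141.46.0.0/15 (141.46.0.0 - 141.47.255.255)
Most specific is 141.46.0.0/15.

141.46.0.0/15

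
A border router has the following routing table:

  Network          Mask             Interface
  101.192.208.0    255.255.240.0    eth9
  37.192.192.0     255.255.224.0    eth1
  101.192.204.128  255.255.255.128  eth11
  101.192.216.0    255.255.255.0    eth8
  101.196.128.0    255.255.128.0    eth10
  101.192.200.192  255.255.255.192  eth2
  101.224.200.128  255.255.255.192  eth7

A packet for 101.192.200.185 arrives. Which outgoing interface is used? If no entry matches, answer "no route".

No entry's prefix contains 101.192.200.185; there is no default route.

no route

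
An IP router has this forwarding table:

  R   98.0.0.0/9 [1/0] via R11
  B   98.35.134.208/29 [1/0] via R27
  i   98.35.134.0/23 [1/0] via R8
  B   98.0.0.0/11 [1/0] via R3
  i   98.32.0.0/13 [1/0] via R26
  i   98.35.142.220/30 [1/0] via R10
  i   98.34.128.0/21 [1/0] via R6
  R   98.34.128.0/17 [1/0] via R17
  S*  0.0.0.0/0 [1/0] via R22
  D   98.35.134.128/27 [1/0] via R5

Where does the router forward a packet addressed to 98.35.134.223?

Routes whose prefix contains 98.35.134.223:
  0.0.0.0/0 (default, matches everything) -> R22
  98.0.0.0/9 (98.0.0.0 - 98.127.255.255) -> R11
  98.32.0.0/13 (98.32.0.0 - 98.39.255.255) -> R26
  98.35.134.0/23 (98.35.134.0 - 98.35.135.255) -> R8
More-specific entries that do NOT match:
  98.35.142.220/30 (98.35.142.220 - 98.35.142.223) does not contain 98.35.134.223
  98.35.134.208/29 (98.35.134.208 - 98.35.134.215) does not contain 98.35.134.223
  98.35.134.128/27 (98.35.134.128 - 98.35.134.159) does not contain 98.35.134.223
Longest matching prefix is /23 -> next hop R8.

R8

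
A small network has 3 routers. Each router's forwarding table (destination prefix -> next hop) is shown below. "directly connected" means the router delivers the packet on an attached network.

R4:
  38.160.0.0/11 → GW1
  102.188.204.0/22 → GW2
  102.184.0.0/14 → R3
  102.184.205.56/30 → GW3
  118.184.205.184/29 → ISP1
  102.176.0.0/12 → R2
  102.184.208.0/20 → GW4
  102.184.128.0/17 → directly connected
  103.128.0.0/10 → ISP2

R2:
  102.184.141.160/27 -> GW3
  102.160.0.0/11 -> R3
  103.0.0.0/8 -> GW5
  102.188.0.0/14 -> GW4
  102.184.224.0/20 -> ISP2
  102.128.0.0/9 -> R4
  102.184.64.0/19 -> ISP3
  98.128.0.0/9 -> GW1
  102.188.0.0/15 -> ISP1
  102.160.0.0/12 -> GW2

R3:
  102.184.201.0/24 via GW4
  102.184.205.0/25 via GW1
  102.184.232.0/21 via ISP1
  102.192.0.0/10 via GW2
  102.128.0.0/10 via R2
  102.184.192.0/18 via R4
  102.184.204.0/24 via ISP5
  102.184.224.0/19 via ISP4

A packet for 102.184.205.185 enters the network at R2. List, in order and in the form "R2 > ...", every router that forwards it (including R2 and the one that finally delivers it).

R2 > R3 > R4

At R2: longest match for 102.184.205.185 is 102.160.0.0/11 -> R3
At R3: longest match for 102.184.205.185 is 102.184.192.0/18 -> R4
At R4: longest match for 102.184.205.185 is 102.184.128.0/17 -> directly connected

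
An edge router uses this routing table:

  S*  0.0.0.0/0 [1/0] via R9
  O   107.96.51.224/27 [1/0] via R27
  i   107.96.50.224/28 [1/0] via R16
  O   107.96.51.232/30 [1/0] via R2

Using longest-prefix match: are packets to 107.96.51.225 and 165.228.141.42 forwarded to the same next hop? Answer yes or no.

no

107.96.51.225: longest match 107.96.51.224/27 -> R27
165.228.141.42: longest match 0.0.0.0/0 -> R9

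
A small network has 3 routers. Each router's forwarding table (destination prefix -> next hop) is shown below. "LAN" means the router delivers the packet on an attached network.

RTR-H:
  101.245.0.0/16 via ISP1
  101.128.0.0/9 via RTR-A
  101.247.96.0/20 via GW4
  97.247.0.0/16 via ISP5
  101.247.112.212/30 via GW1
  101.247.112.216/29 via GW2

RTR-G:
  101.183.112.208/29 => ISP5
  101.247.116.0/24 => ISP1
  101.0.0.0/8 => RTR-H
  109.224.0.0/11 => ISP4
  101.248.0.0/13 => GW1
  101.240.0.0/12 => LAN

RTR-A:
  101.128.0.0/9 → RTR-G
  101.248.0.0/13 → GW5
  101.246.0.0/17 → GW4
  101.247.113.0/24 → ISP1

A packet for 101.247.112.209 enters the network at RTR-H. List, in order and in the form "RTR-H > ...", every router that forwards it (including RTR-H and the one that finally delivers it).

RTR-H > RTR-A > RTR-G

At RTR-H: longest match for 101.247.112.209 is 101.128.0.0/9 -> RTR-A
At RTR-A: longest match for 101.247.112.209 is 101.128.0.0/9 -> RTR-G
At RTR-G: longest match for 101.247.112.209 is 101.240.0.0/12 -> LAN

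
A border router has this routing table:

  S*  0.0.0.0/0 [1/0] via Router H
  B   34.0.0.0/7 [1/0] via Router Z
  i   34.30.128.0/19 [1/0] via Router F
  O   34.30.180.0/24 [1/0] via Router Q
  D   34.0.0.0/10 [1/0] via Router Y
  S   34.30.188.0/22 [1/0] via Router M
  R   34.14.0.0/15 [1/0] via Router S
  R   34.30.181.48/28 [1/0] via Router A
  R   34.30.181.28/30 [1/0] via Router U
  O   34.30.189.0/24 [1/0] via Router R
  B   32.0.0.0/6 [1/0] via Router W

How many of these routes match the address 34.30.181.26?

4

Prefixes containing 34.30.181.26:
  0.0.0.0/0 (default, matches everything)
  32.0.0.0/6 (32.0.0.0 - 35.255.255.255)
  34.0.0.0/7 (34.0.0.0 - 35.255.255.255)
  34.0.0.0/10 (34.0.0.0 - 34.63.255.255)
Total matching entries: 4.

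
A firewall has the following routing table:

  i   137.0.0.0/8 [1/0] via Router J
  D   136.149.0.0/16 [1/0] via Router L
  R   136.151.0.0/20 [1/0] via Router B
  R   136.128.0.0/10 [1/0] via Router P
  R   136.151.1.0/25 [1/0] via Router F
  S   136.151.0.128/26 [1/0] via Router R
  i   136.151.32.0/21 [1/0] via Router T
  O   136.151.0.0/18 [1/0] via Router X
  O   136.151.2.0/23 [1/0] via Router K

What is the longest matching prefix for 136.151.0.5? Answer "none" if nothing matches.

136.151.0.0/20

Entries matching 136.151.0.5:
  136.128.0.0/10 (136.128.0.0 - 136.191.255.255)
  136.151.0.0/18 (136.151.0.0 - 136.151.63.255)
  136.151.0.0/20 (136.151.0.0 - 136.151.15.255)
Most specific is 136.151.0.0/20.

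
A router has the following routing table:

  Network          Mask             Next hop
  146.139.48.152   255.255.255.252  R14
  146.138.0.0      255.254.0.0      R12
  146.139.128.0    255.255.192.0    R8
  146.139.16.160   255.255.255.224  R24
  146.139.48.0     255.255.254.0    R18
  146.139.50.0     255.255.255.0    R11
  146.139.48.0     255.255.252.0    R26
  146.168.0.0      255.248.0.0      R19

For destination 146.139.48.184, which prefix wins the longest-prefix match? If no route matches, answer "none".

Entries matching 146.139.48.184:
  146.138.0.0/15 (146.138.0.0 - 146.139.255.255)
  146.139.48.0/22 (146.139.48.0 - 146.139.51.255)
  146.139.48.0/23 (146.139.48.0 - 146.139.49.255)
Most specific is 146.139.48.0/23.

146.139.48.0/23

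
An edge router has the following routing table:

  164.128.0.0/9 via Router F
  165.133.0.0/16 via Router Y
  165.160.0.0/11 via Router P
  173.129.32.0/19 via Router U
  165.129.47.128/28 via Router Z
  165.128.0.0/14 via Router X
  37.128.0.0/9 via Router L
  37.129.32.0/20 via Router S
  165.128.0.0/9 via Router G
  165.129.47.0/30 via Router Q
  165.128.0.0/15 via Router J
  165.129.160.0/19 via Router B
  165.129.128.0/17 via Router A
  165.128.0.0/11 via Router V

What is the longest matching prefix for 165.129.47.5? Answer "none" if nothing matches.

Entries matching 165.129.47.5:
  165.128.0.0/9 (165.128.0.0 - 165.255.255.255)
  165.128.0.0/11 (165.128.0.0 - 165.159.255.255)
  165.128.0.0/14 (165.128.0.0 - 165.131.255.255)
  165.128.0.0/15 (165.128.0.0 - 165.129.255.255)
Most specific is 165.128.0.0/15.

165.128.0.0/15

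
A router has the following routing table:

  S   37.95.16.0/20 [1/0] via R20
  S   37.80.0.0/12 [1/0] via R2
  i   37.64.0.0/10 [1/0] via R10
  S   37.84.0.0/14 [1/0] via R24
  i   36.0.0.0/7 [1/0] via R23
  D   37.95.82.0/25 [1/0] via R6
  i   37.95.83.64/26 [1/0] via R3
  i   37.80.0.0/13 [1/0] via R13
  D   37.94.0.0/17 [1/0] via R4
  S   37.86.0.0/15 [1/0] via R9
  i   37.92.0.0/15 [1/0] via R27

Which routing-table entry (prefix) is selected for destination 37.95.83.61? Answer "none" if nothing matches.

37.80.0.0/12

Entries matching 37.95.83.61:
  36.0.0.0/7 (36.0.0.0 - 37.255.255.255)
  37.64.0.0/10 (37.64.0.0 - 37.127.255.255)
  37.80.0.0/12 (37.80.0.0 - 37.95.255.255)
Most specific is 37.80.0.0/12.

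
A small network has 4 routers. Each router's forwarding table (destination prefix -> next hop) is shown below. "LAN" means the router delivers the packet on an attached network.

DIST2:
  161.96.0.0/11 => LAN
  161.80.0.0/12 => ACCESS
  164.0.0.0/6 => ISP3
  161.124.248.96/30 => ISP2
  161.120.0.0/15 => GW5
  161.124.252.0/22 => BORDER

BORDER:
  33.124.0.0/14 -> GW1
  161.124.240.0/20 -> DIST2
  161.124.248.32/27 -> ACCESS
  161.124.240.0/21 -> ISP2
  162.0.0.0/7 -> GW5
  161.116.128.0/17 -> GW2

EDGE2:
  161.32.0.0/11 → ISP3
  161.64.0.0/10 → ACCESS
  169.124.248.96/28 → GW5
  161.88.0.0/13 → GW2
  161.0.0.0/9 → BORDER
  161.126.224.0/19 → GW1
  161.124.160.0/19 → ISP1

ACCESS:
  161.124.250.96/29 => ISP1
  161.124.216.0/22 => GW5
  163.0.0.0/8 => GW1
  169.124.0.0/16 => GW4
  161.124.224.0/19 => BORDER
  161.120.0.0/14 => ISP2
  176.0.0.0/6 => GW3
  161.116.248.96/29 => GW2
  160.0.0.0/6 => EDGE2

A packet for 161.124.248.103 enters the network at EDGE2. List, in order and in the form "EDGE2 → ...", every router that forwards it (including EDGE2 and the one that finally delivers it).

At EDGE2: longest match for 161.124.248.103 is 161.64.0.0/10 -> ACCESS
At ACCESS: longest match for 161.124.248.103 is 161.124.224.0/19 -> BORDER
At BORDER: longest match for 161.124.248.103 is 161.124.240.0/20 -> DIST2
At DIST2: longest match for 161.124.248.103 is 161.96.0.0/11 -> LAN

EDGE2 → ACCESS → BORDER → DIST2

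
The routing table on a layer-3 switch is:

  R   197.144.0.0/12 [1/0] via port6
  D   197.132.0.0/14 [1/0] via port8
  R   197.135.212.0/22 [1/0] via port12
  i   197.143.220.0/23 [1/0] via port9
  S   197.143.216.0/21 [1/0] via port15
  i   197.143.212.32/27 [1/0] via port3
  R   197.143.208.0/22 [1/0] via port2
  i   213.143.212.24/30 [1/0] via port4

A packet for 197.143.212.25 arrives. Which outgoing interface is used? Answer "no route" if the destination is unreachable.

No entry's prefix contains 197.143.212.25; there is no default route.

no route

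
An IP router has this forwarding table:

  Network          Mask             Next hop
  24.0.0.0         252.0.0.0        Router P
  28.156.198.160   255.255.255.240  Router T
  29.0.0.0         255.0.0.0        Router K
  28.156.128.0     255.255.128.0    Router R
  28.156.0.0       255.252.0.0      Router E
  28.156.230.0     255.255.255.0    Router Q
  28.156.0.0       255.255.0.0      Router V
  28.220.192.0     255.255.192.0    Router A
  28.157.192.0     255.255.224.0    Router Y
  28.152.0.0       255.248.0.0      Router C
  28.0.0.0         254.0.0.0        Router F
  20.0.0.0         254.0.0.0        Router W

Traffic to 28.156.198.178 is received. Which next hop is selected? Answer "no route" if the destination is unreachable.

Routes whose prefix contains 28.156.198.178:
  28.0.0.0/7 (28.0.0.0 - 29.255.255.255) -> Router F
  28.152.0.0/13 (28.152.0.0 - 28.159.255.255) -> Router C
  28.156.0.0/14 (28.156.0.0 - 28.159.255.255) -> Router E
  28.156.0.0/16 (28.156.0.0 - 28.156.255.255) -> Router V
  28.156.128.0/17 (28.156.128.0 - 28.156.255.255) -> Router R
More-specific entries that do NOT match:
  28.156.198.160/28 (28.156.198.160 - 28.156.198.175) does not contain 28.156.198.178
  28.156.230.0/24 (28.156.230.0 - 28.156.230.255) does not contain 28.156.198.178
  28.157.192.0/19 (28.157.192.0 - 28.157.223.255) does not contain 28.156.198.178
  28.220.192.0/18 (28.220.192.0 - 28.220.255.255) does not contain 28.156.198.178
Longest matching prefix is /17 -> next hop Router R.

Router R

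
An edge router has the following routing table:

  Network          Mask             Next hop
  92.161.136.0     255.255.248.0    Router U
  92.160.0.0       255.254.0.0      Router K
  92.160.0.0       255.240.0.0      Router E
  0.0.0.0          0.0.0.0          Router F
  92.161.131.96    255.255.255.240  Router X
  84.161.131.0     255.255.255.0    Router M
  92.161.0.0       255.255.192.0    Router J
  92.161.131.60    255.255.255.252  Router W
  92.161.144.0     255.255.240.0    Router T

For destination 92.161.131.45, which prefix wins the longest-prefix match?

92.160.0.0/15

Entries matching 92.161.131.45:
  0.0.0.0/0 (default, matches everything)
  92.160.0.0/12 (92.160.0.0 - 92.175.255.255)
  92.160.0.0/15 (92.160.0.0 - 92.161.255.255)
Most specific is 92.160.0.0/15.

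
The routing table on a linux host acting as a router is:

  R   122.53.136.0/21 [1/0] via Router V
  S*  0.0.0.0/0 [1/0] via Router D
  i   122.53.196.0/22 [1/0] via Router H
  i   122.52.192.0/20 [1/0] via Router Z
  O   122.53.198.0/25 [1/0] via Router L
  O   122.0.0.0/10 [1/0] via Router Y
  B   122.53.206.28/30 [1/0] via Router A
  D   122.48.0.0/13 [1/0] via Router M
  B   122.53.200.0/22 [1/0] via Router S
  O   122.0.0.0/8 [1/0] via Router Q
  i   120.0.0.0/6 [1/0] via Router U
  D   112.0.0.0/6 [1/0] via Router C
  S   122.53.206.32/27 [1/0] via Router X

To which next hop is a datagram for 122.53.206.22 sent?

Router M

Routes whose prefix contains 122.53.206.22:
  0.0.0.0/0 (default, matches everything) -> Router D
  120.0.0.0/6 (120.0.0.0 - 123.255.255.255) -> Router U
  122.0.0.0/8 (122.0.0.0 - 122.255.255.255) -> Router Q
  122.0.0.0/10 (122.0.0.0 - 122.63.255.255) -> Router Y
  122.48.0.0/13 (122.48.0.0 - 122.55.255.255) -> Router M
More-specific entries that do NOT match:
  122.53.206.28/30 (122.53.206.28 - 122.53.206.31) does not contain 122.53.206.22
  122.53.206.32/27 (122.53.206.32 - 122.53.206.63) does not contain 122.53.206.22
  122.53.198.0/25 (122.53.198.0 - 122.53.198.127) does not contain 122.53.206.22
  122.53.196.0/22 (122.53.196.0 - 122.53.199.255) does not contain 122.53.206.22
  122.53.200.0/22 (122.53.200.0 - 122.53.203.255) does not contain 122.53.206.22
  122.53.136.0/21 (122.53.136.0 - 122.53.143.255) does not contain 122.53.206.22
  122.52.192.0/20 (122.52.192.0 - 122.52.207.255) does not contain 122.53.206.22
Longest matching prefix is /13 -> next hop Router M.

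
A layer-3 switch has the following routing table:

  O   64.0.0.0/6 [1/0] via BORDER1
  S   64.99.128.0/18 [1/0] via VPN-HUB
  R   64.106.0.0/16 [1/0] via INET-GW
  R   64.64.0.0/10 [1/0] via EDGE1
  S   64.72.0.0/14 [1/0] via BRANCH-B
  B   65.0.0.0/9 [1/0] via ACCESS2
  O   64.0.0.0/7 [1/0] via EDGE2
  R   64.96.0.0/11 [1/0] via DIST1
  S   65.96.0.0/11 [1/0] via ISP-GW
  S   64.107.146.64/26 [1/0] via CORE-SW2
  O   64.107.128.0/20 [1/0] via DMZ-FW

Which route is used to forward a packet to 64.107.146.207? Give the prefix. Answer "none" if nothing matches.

64.96.0.0/11

Entries matching 64.107.146.207:
  64.0.0.0/6 (64.0.0.0 - 67.255.255.255)
  64.0.0.0/7 (64.0.0.0 - 65.255.255.255)
  64.64.0.0/10 (64.64.0.0 - 64.127.255.255)
  64.96.0.0/11 (64.96.0.0 - 64.127.255.255)
Most specific is 64.96.0.0/11.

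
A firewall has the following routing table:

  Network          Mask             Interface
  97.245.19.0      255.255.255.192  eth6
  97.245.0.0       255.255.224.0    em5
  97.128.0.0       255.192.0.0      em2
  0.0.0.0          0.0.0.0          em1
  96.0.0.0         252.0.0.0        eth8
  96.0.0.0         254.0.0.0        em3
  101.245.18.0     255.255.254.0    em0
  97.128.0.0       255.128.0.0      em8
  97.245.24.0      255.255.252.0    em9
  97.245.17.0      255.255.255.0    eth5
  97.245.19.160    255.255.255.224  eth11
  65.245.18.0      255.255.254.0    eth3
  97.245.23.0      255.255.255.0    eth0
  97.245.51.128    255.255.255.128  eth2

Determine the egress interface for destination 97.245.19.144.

em5

Routes whose prefix contains 97.245.19.144:
  0.0.0.0/0 (default, matches everything) -> em1
  96.0.0.0/6 (96.0.0.0 - 99.255.255.255) -> eth8
  96.0.0.0/7 (96.0.0.0 - 97.255.255.255) -> em3
  97.128.0.0/9 (97.128.0.0 - 97.255.255.255) -> em8
  97.245.0.0/19 (97.245.0.0 - 97.245.31.255) -> em5
More-specific entries that do NOT match:
  97.245.19.160/27 (97.245.19.160 - 97.245.19.191) does not contain 97.245.19.144
  97.245.19.0/26 (97.245.19.0 - 97.245.19.63) does not contain 97.245.19.144
  97.245.51.128/25 (97.245.51.128 - 97.245.51.255) does not contain 97.245.19.144
  97.245.17.0/24 (97.245.17.0 - 97.245.17.255) does not contain 97.245.19.144
  97.245.23.0/24 (97.245.23.0 - 97.245.23.255) does not contain 97.245.19.144
  101.245.18.0/23 (101.245.18.0 - 101.245.19.255) does not contain 97.245.19.144
  65.245.18.0/23 (65.245.18.0 - 65.245.19.255) does not contain 97.245.19.144
  97.245.24.0/22 (97.245.24.0 - 97.245.27.255) does not contain 97.245.19.144
Longest matching prefix is /19 -> interface em5.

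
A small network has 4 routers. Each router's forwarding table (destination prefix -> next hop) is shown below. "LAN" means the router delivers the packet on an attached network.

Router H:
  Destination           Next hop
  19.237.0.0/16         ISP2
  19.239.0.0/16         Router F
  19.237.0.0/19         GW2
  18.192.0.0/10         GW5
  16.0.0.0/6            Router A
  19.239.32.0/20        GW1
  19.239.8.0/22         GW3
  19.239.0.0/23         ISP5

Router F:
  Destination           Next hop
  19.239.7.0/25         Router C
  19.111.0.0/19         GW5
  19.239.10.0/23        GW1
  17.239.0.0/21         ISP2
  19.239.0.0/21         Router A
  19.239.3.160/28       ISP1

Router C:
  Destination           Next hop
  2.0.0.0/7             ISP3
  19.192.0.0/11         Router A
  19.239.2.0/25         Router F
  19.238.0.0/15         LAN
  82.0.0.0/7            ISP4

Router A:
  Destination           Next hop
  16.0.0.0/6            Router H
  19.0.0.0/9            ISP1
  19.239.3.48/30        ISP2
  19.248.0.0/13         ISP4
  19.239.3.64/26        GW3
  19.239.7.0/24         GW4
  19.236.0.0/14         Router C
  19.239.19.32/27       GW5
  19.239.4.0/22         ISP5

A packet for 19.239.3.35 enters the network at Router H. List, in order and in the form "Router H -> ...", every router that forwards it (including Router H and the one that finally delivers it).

At Router H: longest match for 19.239.3.35 is 19.239.0.0/16 -> Router F
At Router F: longest match for 19.239.3.35 is 19.239.0.0/21 -> Router A
At Router A: longest match for 19.239.3.35 is 19.236.0.0/14 -> Router C
At Router C: longest match for 19.239.3.35 is 19.238.0.0/15 -> LAN

Router H -> Router F -> Router A -> Router C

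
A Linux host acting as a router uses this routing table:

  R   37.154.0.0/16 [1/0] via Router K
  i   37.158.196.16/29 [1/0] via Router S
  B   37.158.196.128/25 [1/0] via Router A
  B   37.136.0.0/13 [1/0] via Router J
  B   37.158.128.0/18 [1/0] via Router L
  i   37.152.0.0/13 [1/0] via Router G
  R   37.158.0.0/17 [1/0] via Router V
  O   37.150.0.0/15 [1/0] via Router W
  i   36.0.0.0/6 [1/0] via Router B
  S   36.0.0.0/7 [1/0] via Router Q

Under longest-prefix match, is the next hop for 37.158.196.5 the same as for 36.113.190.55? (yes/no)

37.158.196.5: longest match 37.152.0.0/13 -> Router G
36.113.190.55: longest match 36.0.0.0/7 -> Router Q

no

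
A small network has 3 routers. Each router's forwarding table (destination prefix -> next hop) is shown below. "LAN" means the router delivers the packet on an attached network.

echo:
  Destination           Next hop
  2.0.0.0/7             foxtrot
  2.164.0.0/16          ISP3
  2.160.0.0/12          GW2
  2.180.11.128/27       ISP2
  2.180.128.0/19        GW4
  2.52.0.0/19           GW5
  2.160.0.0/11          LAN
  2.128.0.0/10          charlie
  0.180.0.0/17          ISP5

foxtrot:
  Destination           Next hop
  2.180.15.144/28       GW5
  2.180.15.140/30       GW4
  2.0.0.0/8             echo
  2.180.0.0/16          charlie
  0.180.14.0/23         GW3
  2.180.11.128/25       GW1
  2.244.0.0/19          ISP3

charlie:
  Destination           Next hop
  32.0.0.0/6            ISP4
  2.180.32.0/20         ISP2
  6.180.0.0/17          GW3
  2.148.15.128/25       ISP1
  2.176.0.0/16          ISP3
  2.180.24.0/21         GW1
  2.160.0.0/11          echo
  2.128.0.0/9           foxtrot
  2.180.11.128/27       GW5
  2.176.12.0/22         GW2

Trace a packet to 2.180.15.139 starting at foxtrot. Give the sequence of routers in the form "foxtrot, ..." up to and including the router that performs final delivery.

foxtrot, charlie, echo

At foxtrot: longest match for 2.180.15.139 is 2.180.0.0/16 -> charlie
At charlie: longest match for 2.180.15.139 is 2.160.0.0/11 -> echo
At echo: longest match for 2.180.15.139 is 2.160.0.0/11 -> LAN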